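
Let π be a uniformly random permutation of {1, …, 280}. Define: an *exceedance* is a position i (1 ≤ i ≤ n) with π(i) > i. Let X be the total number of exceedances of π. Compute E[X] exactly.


Write X = Σ_{i=1}^{280} X_i, where X_i = 1_{π(i) > i}.
For each fixed i, π(i) is uniform over {1, …, 280} (marginal of a uniform permutation), so P[π(i) > i] = (n − i)/n. Summing: Σ_{i=1}^{280} (n − i)/n = (0 + 1 + … + 279)/280 = 280(280 − 1)/(2·280) = (280 − 1)/2.
Hence E[X] = Σ_{i=1}^{280} (280 − i)/280 = 279/2 ≈ 139.5000.

E[X] = 279/2 = 139.5000.


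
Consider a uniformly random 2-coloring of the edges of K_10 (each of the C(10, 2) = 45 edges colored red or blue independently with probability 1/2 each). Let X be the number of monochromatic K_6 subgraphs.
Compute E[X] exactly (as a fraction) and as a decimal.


Let X = Σ_S X_S over the C(10, 6) = 210 subsets S of size 6, where X_S = 1 if the K_6 on S is monochromatic.
For a fixed S, the K_6 on S has C(6, 2) = 15 edges. P[all 15 edges red] = (1/2)^15, and likewise for blue, so P[monochromatic] = 2·(1/2)^15 = 2^{1 − 15} = 1/16384.
By linearity of expectation: E[X] = C(10, 6) · 2^{1 − 15} = 210 · 1/16384 = 105/8192.
Numerically: E[X] ≈ 0.0128.

E[X] = C(10,6)·2^(1−C(6,2)) = 105/8192 ≈ 0.0128.


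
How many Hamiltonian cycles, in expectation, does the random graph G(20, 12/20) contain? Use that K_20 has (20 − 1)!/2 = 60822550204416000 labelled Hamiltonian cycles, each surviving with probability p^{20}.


K_20 has (20 − 1)!/2 = 60822550204416000 labelled Hamiltonian cycles.
For each such Hamiltonian cycle H, let X_H = 1 if all 20 edges of H are present in G. Then P[X_H = 1] = p^{20} = (3/5)^{20} = 3486784401/95367431640625.
Summing the indicators: E[X] = Σ_H E[X_H] = 60822550204416000 · p^{20} = 60822550204416000 · 3486784401/95367431640625 = 1696600954254376560918528/762939453125.
Numerically: E[X] ≈ 2.22e+12.

E[X] = 60822550204416000 · (3/5)^{20} = 1696600954254376560918528/762939453125 ≈ 2.22e+12.


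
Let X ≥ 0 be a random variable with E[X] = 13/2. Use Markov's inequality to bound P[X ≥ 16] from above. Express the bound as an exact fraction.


μ = E[X] = 13/2, a = 16.
Markov: P[X ≥ 16] ≤ μ/a = (13/2)/16 = 13/32.
Numerically: ≈ 0.4062.
(Since a = 16 > μ = 6.5000, the bound 13/32 is < 1 and informative.)

P[X ≥ 16] ≤ 13/32 ≈ 0.4062.


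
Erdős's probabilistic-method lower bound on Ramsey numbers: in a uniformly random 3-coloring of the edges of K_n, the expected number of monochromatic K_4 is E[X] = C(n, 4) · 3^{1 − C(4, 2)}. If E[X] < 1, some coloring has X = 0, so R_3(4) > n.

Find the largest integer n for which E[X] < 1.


We need C(n, 4) · 3^{1 − 6} < 1, i.e. C(n, 4) < 3^{6 − 1} = 243.
Check values of n near the boundary:
  n = 4: C(4, 4) = 1; 1 < 243? YES
  n = 5: C(5, 4) = 5; 5 < 243? YES
  n = 6: C(6, 4) = 15; 15 < 243? YES
  n = 7: C(7, 4) = 35; 35 < 243? YES
  n = 8: C(8, 4) = 70; 70 < 243? YES
  n = 9: C(9, 4) = 126; 126 < 243? YES
  n = 10: C(10, 4) = 210; 210 < 243? YES
  n = 11: C(11, 4) = 330; 330 < 243? NO
The largest n with C(n, 4) < 243 is n = 10 (where E[X] = 70/81 ≈ 0.8642). Hence R_3(4) > 10, i.e. R_3(4) ≥ 11.

Largest n = 10; hence R_3(4) > 10.


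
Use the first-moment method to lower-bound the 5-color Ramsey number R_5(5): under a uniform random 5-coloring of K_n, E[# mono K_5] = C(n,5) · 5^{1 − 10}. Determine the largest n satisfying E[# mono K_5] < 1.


We need C(n, 5) · 5^{1 − 10} < 1, i.e. C(n, 5) < 5^{10 − 1} = 1953125.
Check values of n near the boundary:
  n = 48: C(48, 5) = 1712304; 1712304 < 1953125? YES
  n = 49: C(49, 5) = 1906884; 1906884 < 1953125? YES
  n = 50: C(50, 5) = 2118760; 2118760 < 1953125? NO
The largest n with C(n, 5) < 1953125 is n = 49 (where E[X] = 1906884/1953125 ≈ 0.97632). Hence R_5(5) > 49, i.e. R_5(5) ≥ 50.

Largest n = 49; hence R_5(5) > 49.


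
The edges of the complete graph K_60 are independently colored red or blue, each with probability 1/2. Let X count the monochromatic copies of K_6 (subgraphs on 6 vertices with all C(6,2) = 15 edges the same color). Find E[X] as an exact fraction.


Let X = Σ_S X_S over the C(60, 6) = 50063860 subsets S of size 6, where X_S = 1 if the K_6 on S is monochromatic.
For a fixed S, the K_6 on S has C(6, 2) = 15 edges. P[all 15 edges red] = (1/2)^15, and likewise for blue, so P[monochromatic] = 2·(1/2)^15 = 2^{1 − 15} = 1/16384.
By linearity of expectation: E[X] = C(60, 6) · 2^{1 − 15} = 50063860 · 1/16384 = 12515965/4096.
Numerically: E[X] ≈ 3055.65552.

E[X] = C(60,6)·2^(1−C(6,2)) = 12515965/4096 ≈ 3055.65552.


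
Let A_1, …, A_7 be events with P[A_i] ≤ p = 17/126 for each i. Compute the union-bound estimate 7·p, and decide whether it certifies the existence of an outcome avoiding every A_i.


Union bound: P[∪_{i=1}^{7} A_i] ≤ Σ_i P[A_i] ≤ 7·p = 7·(17/126) = 17/18.
Numerically: 17/18 ≈ 0.944444.
Is 17/18 < 1? YES.
Since P[∪ A_i] ≤ 17/18 < 1, the complement has P[∩ A_i^c] ≥ 1 − 17/18 = 1/18 > 0, so some outcome avoids every A_i.

7·p = 17/18 ≈ 0.944444; existence CERTIFIED by the union bound.


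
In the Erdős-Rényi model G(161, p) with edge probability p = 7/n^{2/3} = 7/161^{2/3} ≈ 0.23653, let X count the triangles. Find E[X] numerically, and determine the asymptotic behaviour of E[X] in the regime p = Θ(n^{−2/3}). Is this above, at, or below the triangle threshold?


Number of potential triangles: C(161, 3) = 682640.
Each occurs with probability p³ ≈ (0.23653)³ ≈ 1.3232514e-02.
By linearity: E[X] = C(161, 3)·p³ ≈ 682640 · 1.3232514e-02 ≈ 9033.04348.
Since α = 2/3 < 1, p = c/n^{2/3} ≫ 1/n is above the triangle threshold p ~ 1/n. Asymptotically E[X] ~ (c³/6)·n^{3(1−α)} = (7³/6)·n^{1} → ∞; triangles are abundant w.h.p.

E[X] ≈ 9033.04348; in regime p = Θ(1/n^{2/3}) E[X] diverges (above the triangle threshold p ~ 1/n).


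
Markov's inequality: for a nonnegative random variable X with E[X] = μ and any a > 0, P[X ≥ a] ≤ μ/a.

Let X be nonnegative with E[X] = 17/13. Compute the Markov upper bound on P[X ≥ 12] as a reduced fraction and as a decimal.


μ = E[X] = 17/13, a = 12.
Markov: P[X ≥ 12] ≤ μ/a = (17/13)/12 = 17/156.
Numerically: ≈ 0.1090.
(Since a = 12 > μ = 1.3077, the bound 17/156 is < 1 and informative.)

P[X ≥ 12] ≤ 17/156 ≈ 0.1090.


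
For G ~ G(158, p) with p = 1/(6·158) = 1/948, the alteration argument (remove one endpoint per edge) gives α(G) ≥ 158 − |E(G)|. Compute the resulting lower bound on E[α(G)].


E[|E(G)|] = C(158, 2)·p = 12403 · (1/948) = 157/12.
E[α(G)] ≥ n − E[|E(G)|] = 158 − 157/12 = 1739/12.
Numerically: ≈ 144.916667.
(This is only a lower bound; the true E[α(G)] may be larger.)

E[α(G)] ≥ 1739/12 ≈ 144.916667.


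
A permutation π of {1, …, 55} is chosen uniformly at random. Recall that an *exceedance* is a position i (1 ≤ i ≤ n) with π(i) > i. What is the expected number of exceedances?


Write X = Σ_{i=1}^{55} X_i, where X_i = 1_{π(i) > i}.
For each fixed i, π(i) is uniform over {1, …, 55} (marginal of a uniform permutation), so P[π(i) > i] = (n − i)/n. Summing: Σ_{i=1}^{55} (n − i)/n = (0 + 1 + … + 54)/55 = 55(55 − 1)/(2·55) = (55 − 1)/2.
Hence E[X] = Σ_{i=1}^{55} (55 − i)/55 = 27 ≈ 27.00000.

E[X] = 27 = 27.00000.


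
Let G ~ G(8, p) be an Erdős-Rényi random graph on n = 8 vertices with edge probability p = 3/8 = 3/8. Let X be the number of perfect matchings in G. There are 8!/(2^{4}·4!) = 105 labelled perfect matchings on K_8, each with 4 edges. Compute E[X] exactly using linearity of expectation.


K_8 has 8!/(2^{4}·4!) = 105 labelled perfect matchings.
For each such perfect matching H, let X_H = 1 if all 4 edges of H are present in G. Then P[X_H = 1] = p^{4} = (3/8)^{4} = 81/4096.
Summing the indicators: E[X] = Σ_H E[X_H] = 105 · p^{4} = 105 · 81/4096 = 8505/4096.
Numerically: E[X] ≈ 2.08.

E[X] = 105 · (3/8)^{4} = 8505/4096 ≈ 2.08.


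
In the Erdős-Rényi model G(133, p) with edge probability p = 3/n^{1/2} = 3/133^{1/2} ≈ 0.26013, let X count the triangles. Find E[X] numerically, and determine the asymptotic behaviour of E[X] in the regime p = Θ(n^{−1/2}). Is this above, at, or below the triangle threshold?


Number of potential triangles: C(133, 3) = 383306.
Each occurs with probability p³ ≈ (0.26013)³ ≈ 1.7602984e-02.
By linearity: E[X] = C(133, 3)·p³ ≈ 383306 · 1.7602984e-02 ≈ 6747.32952.
Since α = 1/2 < 1, p = c/n^{1/2} ≫ 1/n is above the triangle threshold p ~ 1/n. Asymptotically E[X] ~ (c³/6)·n^{3(1−α)} = (3³/6)·n^{1.5} → ∞; triangles are abundant w.h.p.

E[X] ≈ 6747.32952; in regime p = Θ(1/n^{1/2}) E[X] diverges (above the triangle threshold p ~ 1/n).


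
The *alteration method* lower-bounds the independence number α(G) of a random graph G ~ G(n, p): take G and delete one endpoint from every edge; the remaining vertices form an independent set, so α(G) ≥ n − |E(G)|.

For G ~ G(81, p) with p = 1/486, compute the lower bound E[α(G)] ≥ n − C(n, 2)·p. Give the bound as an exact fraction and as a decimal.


E[|E(G)|] = C(81, 2)·p = 3240 · (1/486) = 20/3.
E[α(G)] ≥ n − E[|E(G)|] = 81 − 20/3 = 223/3.
Numerically: ≈ 74.333.
(This is only a lower bound; the true E[α(G)] may be larger.)

E[α(G)] ≥ 223/3 ≈ 74.333.


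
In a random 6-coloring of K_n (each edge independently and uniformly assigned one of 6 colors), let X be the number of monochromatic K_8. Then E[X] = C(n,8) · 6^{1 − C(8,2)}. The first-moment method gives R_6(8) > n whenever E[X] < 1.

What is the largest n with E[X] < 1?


We need C(n, 8) · 6^{1 − 28} < 1, i.e. C(n, 8) < 6^{28 − 1} = 1023490369077469249536.
Check values of n near the boundary:
  n = 1593: C(1593, 8) = 1010555394551193970323; 1010555394551193970323 < 1023490369077469249536? YES
  n = 1594: C(1594, 8) = 1015652773590544255167; 1015652773590544255167 < 1023490369077469249536? YES
  n = 1595: C(1595, 8) = 1020772636343363633895; 1020772636343363633895 < 1023490369077469249536? YES
  n = 1596: C(1596, 8) = 1025915067760710553965; 1025915067760710553965 < 1023490369077469249536? NO
  n = 1597: C(1597, 8) = 1031080153060953275445; 1031080153060953275445 < 1023490369077469249536? NO
The largest n with C(n, 8) < 1023490369077469249536 is n = 1595 (where E[X] = 113419181815929292655/113721152119718805504 ≈ 0.9973). Hence R_6(8) > 1595, i.e. R_6(8) ≥ 1596.

Largest n = 1595; hence R_6(8) > 1595.


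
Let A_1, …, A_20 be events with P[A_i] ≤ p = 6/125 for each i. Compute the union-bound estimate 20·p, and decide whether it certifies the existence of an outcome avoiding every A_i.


Union bound: P[∪_{i=1}^{20} A_i] ≤ Σ_i P[A_i] ≤ 20·p = 20·(6/125) = 24/25.
Numerically: 24/25 ≈ 0.9600.
Is 24/25 < 1? YES.
Since P[∪ A_i] ≤ 24/25 < 1, the complement has P[∩ A_i^c] ≥ 1 − 24/25 = 1/25 > 0, so some outcome avoids every A_i.

20·p = 24/25 ≈ 0.9600; existence CERTIFIED by the union bound.


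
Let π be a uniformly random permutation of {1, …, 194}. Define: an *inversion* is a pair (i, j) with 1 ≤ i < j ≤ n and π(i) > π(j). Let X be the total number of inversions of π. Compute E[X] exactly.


Write X = Σ X_I over the C(194, 2) = 18721 pairs i < j, with X_I the indicator of one inversion.
There are 18721 indicators.
For each fixed pair i < j, the values π(i) and π(j) are two distinct elements of {1, …, 194} in uniformly random order; by symmetry P[π(i) > π(j)] = 1/2.
By linearity: E[X] = 18721 · (1/2) = C(194, 2) · (1/2) = 18721/2 = 18721/2 ≈ 9360.5000.

E[X] = 18721/2 = 9360.5000.


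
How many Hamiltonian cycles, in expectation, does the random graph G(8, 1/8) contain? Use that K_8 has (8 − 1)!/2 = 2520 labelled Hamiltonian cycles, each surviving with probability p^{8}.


K_8 has (8 − 1)!/2 = 2520 labelled Hamiltonian cycles.
For each such Hamiltonian cycle H, let X_H = 1 if all 8 edges of H are present in G. Then P[X_H = 1] = p^{8} = (1/8)^{8} = 1/16777216.
By linearity: E[X] = Σ_H E[X_H] = 2520 · p^{8} = 2520 · 1/16777216 = 315/2097152.
Numerically: E[X] ≈ 0.0001502.

E[X] = 2520 · (1/8)^{8} = 315/2097152 ≈ 0.0001502.


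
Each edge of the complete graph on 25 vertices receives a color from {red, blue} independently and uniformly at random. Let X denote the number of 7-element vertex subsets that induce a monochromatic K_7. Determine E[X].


Let X = Σ_S X_S over the C(25, 7) = 480700 subsets S of size 7, where X_S = 1 if the K_7 on S is monochromatic.
For a fixed S, the K_7 on S has C(7, 2) = 21 edges. P[all 21 edges red] = (1/2)^21, and likewise for blue, so P[monochromatic] = 2·(1/2)^21 = 2^{1 − 21} = 1/1048576.
Summing: E[X] = C(25, 7) · 2^{1 − 21} = 480700 · 1/1048576 = 120175/262144.
Numerically: E[X] ≈ 0.458431.

E[X] = C(25,7)·2^(1−C(7,2)) = 120175/262144 ≈ 0.458431.


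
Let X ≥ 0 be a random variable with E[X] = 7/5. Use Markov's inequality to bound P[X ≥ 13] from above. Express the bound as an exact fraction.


μ = E[X] = 7/5, a = 13.
Markov: P[X ≥ 13] ≤ μ/a = (7/5)/13 = 7/65.
Numerically: ≈ 0.107692.
(Since a = 13 > μ = 1.400000, the bound 7/65 is < 1 and informative.)

P[X ≥ 13] ≤ 7/65 ≈ 0.107692.


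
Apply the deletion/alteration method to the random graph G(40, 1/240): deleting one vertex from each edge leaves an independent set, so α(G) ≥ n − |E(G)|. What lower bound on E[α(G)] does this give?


E[|E(G)|] = C(40, 2)·p = 780 · (1/240) = 13/4.
E[α(G)] ≥ n − E[|E(G)|] = 40 − 13/4 = 147/4.
Numerically: ≈ 36.75000.
(This is only a lower bound; the true E[α(G)] may be larger.)

E[α(G)] ≥ 147/4 ≈ 36.75000.


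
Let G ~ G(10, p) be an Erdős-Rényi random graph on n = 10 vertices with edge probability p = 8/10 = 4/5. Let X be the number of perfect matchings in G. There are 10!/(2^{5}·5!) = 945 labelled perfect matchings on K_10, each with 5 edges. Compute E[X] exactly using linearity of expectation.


K_10 has 10!/(2^{5}·5!) = 945 labelled perfect matchings.
For each such perfect matching H, let X_H = 1 if all 5 edges of H are present in G. Then P[X_H = 1] = p^{5} = (4/5)^{5} = 1024/3125.
By linearity of expectation: E[X] = Σ_H E[X_H] = 945 · p^{5} = 945 · 1024/3125 = 193536/625.
Numerically: E[X] ≈ 309.66.

E[X] = 945 · (4/5)^{5} = 193536/625 ≈ 309.66.


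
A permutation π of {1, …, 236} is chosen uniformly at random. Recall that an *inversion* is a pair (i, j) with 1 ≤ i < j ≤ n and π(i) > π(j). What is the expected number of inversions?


Write X = Σ X_I over the C(236, 2) = 27730 pairs i < j, with X_I the indicator of one inversion.
There are 27730 indicators.
For each fixed pair i < j, the values π(i) and π(j) are two distinct elements of {1, …, 236} in uniformly random order; by symmetry P[π(i) > π(j)] = 1/2.
By linearity: E[X] = 27730 · (1/2) = C(236, 2) · (1/2) = 27730/2 = 13865 ≈ 13865.0000.

E[X] = 13865 = 13865.0000.


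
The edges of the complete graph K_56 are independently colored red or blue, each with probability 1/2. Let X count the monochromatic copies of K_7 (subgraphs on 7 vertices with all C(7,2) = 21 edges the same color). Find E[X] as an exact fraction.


Let X = Σ_S X_S over the C(56, 7) = 231917400 subsets S of size 7, where X_S = 1 if the K_7 on S is monochromatic.
For a fixed S, the K_7 on S has C(7, 2) = 21 edges. P[all 21 edges red] = (1/2)^21, and likewise for blue, so P[monochromatic] = 2·(1/2)^21 = 2^{1 − 21} = 1/1048576.
By linearity: E[X] = C(56, 7) · 2^{1 − 21} = 231917400 · 1/1048576 = 28989675/131072.
Numerically: E[X] ≈ 221.174.

E[X] = C(56,7)·2^(1−C(7,2)) = 28989675/131072 ≈ 221.174.


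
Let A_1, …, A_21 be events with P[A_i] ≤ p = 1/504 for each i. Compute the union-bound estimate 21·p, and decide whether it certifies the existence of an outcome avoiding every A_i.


Union bound: P[∪_{i=1}^{21} A_i] ≤ Σ_i P[A_i] ≤ 21·p = 21·(1/504) = 1/24.
Numerically: 1/24 ≈ 0.042.
Is 1/24 < 1? YES.
Since P[∪ A_i] ≤ 1/24 < 1, the complement has P[∩ A_i^c] ≥ 1 − 1/24 = 23/24 > 0, so some outcome avoids every A_i.

21·p = 1/24 ≈ 0.042; existence CERTIFIED by the union bound.


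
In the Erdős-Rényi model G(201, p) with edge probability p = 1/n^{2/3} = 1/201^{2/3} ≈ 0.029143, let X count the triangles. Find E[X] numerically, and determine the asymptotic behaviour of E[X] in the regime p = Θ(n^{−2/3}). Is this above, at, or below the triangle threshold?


Number of potential triangles: C(201, 3) = 1333300.
Each occurs with probability p³ ≈ (0.029143)³ ≈ 2.4751863e-05.
By linearity: E[X] = C(201, 3)·p³ ≈ 1333300 · 2.4751863e-05 ≈ 33.00166.
Since α = 2/3 < 1, p = c/n^{2/3} ≫ 1/n is above the triangle threshold p ~ 1/n. Asymptotically E[X] ~ (c³/6)·n^{3(1−α)} = (1³/6)·n^{1} → ∞; triangles are abundant w.h.p.

E[X] ≈ 33.00166; in regime p = Θ(1/n^{2/3}) E[X] diverges (above the triangle threshold p ~ 1/n).


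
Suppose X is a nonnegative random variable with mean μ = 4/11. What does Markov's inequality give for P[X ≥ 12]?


μ = E[X] = 4/11, a = 12.
Markov: P[X ≥ 12] ≤ μ/a = (4/11)/12 = 1/33.
Numerically: ≈ 0.03030.
(Since a = 12 > μ = 0.36364, the bound 1/33 is < 1 and informative.)

P[X ≥ 12] ≤ 1/33 ≈ 0.03030.


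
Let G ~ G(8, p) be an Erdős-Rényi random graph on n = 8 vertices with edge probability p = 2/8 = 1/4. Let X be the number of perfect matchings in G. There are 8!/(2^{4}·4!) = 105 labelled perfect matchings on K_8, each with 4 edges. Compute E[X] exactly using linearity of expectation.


K_8 has 8!/(2^{4}·4!) = 105 labelled perfect matchings.
For each such perfect matching H, let X_H = 1 if all 4 edges of H are present in G. Then P[X_H = 1] = p^{4} = (1/4)^{4} = 1/256.
By linearity: E[X] = Σ_H E[X_H] = 105 · p^{4} = 105 · 1/256 = 105/256.
Numerically: E[X] ≈ 0.4102.

E[X] = 105 · (1/4)^{4} = 105/256 ≈ 0.4102.


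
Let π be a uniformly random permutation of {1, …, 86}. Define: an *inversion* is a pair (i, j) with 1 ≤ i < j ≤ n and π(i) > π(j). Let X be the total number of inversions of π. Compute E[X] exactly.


Write X = Σ X_I over the C(86, 2) = 3655 pairs i < j, with X_I the indicator of one inversion.
There are 3655 indicators.
For each fixed pair i < j, the values π(i) and π(j) are two distinct elements of {1, …, 86} in uniformly random order; by symmetry P[π(i) > π(j)] = 1/2.
By linearity: E[X] = 3655 · (1/2) = C(86, 2) · (1/2) = 3655/2 = 3655/2 ≈ 1827.50000.

E[X] = 3655/2 = 1827.50000.


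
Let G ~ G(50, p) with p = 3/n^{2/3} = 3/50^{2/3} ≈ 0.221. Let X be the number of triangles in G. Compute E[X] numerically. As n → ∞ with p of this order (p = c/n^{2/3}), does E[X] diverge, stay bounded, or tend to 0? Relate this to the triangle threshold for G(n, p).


Number of potential triangles: C(50, 3) = 19600.
Each occurs with probability p³ ≈ (0.221)³ ≈ 1.08000e-02.
By linearity: E[X] = C(50, 3)·p³ ≈ 19600 · 1.08000e-02 ≈ 211.680.
Since α = 2/3 < 1, p = c/n^{2/3} ≫ 1/n is above the triangle threshold p ~ 1/n. Asymptotically E[X] ~ (c³/6)·n^{3(1−α)} = (3³/6)·n^{1} → ∞; triangles are abundant w.h.p.

E[X] ≈ 211.680; in regime p = Θ(1/n^{2/3}) E[X] diverges (above the triangle threshold p ~ 1/n).


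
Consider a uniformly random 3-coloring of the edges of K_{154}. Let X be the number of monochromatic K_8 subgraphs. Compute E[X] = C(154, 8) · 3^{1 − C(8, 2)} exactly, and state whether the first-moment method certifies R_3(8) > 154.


E[X] = C(154, 8) · 3^{1 − 28} = 6521818990995 · 3^{−27} = 6521818990995/7625597484987.
As a reduced fraction: E[X] = 724646554555/847288609443 ≈ 0.855.
Is E[X] < 1? YES.
Since E[X] < 1, there exists a 3-coloring of K_{154} with no monochromatic K_8; hence R_3(8) > 154.

E[X] = 724646554555/847288609443 ≈ 0.855; E[X] < 1, so R_3(8) > 154.


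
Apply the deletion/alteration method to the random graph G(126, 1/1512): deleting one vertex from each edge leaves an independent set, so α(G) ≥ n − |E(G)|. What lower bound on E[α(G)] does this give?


E[|E(G)|] = C(126, 2)·p = 7875 · (1/1512) = 125/24.
E[α(G)] ≥ n − E[|E(G)|] = 126 − 125/24 = 2899/24.
Numerically: ≈ 120.791667.
(This is only a lower bound; the true E[α(G)] may be larger.)

E[α(G)] ≥ 2899/24 ≈ 120.791667.


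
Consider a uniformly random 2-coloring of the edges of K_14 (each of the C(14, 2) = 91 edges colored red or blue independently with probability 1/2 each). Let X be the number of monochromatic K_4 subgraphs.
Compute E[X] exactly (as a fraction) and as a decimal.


Let X = Σ_S X_S over the C(14, 4) = 1001 subsets S of size 4, where X_S = 1 if the K_4 on S is monochromatic.
For a fixed S, the K_4 on S has C(4, 2) = 6 edges. P[all 6 edges red] = (1/2)^6, and likewise for blue, so P[monochromatic] = 2·(1/2)^6 = 2^{1 − 6} = 1/32.
Summing: E[X] = C(14, 4) · 2^{1 − 6} = 1001 · 1/32 = 1001/32.
Numerically: E[X] ≈ 31.281.

E[X] = C(14,4)·2^(1−C(4,2)) = 1001/32 ≈ 31.281.


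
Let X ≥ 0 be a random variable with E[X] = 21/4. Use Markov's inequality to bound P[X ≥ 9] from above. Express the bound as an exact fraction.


μ = E[X] = 21/4, a = 9.
Markov: P[X ≥ 9] ≤ μ/a = (21/4)/9 = 7/12.
Numerically: ≈ 0.583333.
(Since a = 9 > μ = 5.250000, the bound 7/12 is < 1 and informative.)

P[X ≥ 9] ≤ 7/12 ≈ 0.583333.


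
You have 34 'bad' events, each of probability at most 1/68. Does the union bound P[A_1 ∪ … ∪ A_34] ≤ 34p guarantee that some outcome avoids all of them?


Union bound: P[∪_{i=1}^{34} A_i] ≤ Σ_i P[A_i] ≤ 34·p = 34·(1/68) = 1/2.
Numerically: 1/2 ≈ 0.500.
Is 1/2 < 1? YES.
Since P[∪ A_i] ≤ 1/2 < 1, the complement has P[∩ A_i^c] ≥ 1 − 1/2 = 1/2 > 0, so some outcome avoids every A_i.

34·p = 1/2 ≈ 0.500; existence CERTIFIED by the union bound.


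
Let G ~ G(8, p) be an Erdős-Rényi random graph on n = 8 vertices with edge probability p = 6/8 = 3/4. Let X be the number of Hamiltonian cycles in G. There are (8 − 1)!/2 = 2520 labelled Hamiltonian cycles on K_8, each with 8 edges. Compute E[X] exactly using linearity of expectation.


K_8 has (8 − 1)!/2 = 2520 labelled Hamiltonian cycles.
For each such Hamiltonian cycle H, let X_H = 1 if all 8 edges of H are present in G. Then P[X_H = 1] = p^{8} = (3/4)^{8} = 6561/65536.
Summing the indicators: E[X] = Σ_H E[X_H] = 2520 · p^{8} = 2520 · 6561/65536 = 2066715/8192.
Numerically: E[X] ≈ 252.28.

E[X] = 2520 · (3/4)^{8} = 2066715/8192 ≈ 252.28.


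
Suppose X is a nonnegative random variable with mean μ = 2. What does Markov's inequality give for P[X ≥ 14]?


μ = E[X] = 2, a = 14.
Markov: P[X ≥ 14] ≤ μ/a = (2)/14 = 1/7.
Numerically: ≈ 0.1429.
(Since a = 14 > μ = 2.0000, the bound 1/7 is < 1 and informative.)

P[X ≥ 14] ≤ 1/7 ≈ 0.1429.


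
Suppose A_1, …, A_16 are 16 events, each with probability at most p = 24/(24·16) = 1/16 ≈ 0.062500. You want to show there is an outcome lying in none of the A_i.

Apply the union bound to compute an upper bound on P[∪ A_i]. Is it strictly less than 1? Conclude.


Union bound: P[∪_{i=1}^{16} A_i] ≤ Σ_i P[A_i] ≤ 16·p = 16·(1/16) = 1.
Numerically: 1 ≈ 1.000000.
Is 1 < 1? NO.
Since the bound 1 is ≥ 1, the union bound is uninformative here; it does NOT by itself certify existence.

16·p = 1 ≈ 1.000000; existence NOT certified by the union bound.


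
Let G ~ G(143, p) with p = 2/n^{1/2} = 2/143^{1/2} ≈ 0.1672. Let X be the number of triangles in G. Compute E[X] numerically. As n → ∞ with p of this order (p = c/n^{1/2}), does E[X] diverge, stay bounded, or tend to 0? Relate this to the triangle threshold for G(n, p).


Number of potential triangles: C(143, 3) = 477191.
Each occurs with probability p³ ≈ (0.1672)³ ≈ 4.678277e-03.
By linearity: E[X] = C(143, 3)·p³ ≈ 477191 · 4.678277e-03 ≈ 2232.4317.
Since α = 1/2 < 1, p = c/n^{1/2} ≫ 1/n is above the triangle threshold p ~ 1/n. Asymptotically E[X] ~ (c³/6)·n^{3(1−α)} = (2³/6)·n^{1.5} → ∞; triangles are abundant w.h.p.

E[X] ≈ 2232.4317; in regime p = Θ(1/n^{1/2}) E[X] diverges (above the triangle threshold p ~ 1/n).


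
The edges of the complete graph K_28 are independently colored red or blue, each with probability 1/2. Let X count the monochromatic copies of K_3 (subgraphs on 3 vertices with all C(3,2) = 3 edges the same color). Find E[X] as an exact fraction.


Let X = Σ_S X_S over the C(28, 3) = 3276 subsets S of size 3, where X_S = 1 if the K_3 on S is monochromatic.
For a fixed S, the K_3 on S has C(3, 2) = 3 edges. P[all 3 edges red] = (1/2)^3, and likewise for blue, so P[monochromatic] = 2·(1/2)^3 = 2^{1 − 3} = 1/4.
Summing: E[X] = C(28, 3) · 2^{1 − 3} = 3276 · 1/4 = 819.
Numerically: E[X] ≈ 819.000000.

E[X] = C(28,3)·2^(1−C(3,2)) = 819 ≈ 819.000000.


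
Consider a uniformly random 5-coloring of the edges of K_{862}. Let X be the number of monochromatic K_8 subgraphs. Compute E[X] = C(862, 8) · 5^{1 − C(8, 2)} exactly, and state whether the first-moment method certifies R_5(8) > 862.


E[X] = C(862, 8) · 5^{1 − 28} = 7317951015318931845 · 5^{−27} = 7317951015318931845/7450580596923828125.
As a reduced fraction: E[X] = 1463590203063786369/1490116119384765625 ≈ 0.982.
Is E[X] < 1? YES.
Since E[X] < 1, there exists a 5-coloring of K_{862} with no monochromatic K_8; hence R_5(8) > 862.

E[X] = 1463590203063786369/1490116119384765625 ≈ 0.982; E[X] < 1, so R_5(8) > 862.


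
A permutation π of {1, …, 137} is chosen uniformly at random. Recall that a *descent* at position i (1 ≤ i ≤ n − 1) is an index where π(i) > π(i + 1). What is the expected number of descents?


Write X = Σ X_I over i = 1, …, 136, with X_I the indicator of one descent.
There are 136 indicators.
For each fixed i, the pair (π(i), π(i+1)) is a uniformly random ordered pair of distinct values from {1, …, 137}; by symmetry P[π(i) > π(i+1)] = 1/2.
By linearity: E[X] = 136 · (1/2) = (137 − 1) · (1/2) = 68 ≈ 68.000000.

E[X] = 68 = 68.000000.


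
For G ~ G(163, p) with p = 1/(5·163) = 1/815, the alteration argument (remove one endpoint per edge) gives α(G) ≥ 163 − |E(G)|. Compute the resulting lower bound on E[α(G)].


E[|E(G)|] = C(163, 2)·p = 13203 · (1/815) = 81/5.
E[α(G)] ≥ n − E[|E(G)|] = 163 − 81/5 = 734/5.
Numerically: ≈ 146.8000.
(This is only a lower bound; the true E[α(G)] may be larger.)

E[α(G)] ≥ 734/5 ≈ 146.8000.


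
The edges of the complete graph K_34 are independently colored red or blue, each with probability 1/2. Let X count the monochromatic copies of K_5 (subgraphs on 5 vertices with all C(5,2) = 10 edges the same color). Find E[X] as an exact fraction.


Let X = Σ_S X_S over the C(34, 5) = 278256 subsets S of size 5, where X_S = 1 if the K_5 on S is monochromatic.
For a fixed S, the K_5 on S has C(5, 2) = 10 edges. P[all 10 edges red] = (1/2)^10, and likewise for blue, so P[monochromatic] = 2·(1/2)^10 = 2^{1 − 10} = 1/512.
Summing: E[X] = C(34, 5) · 2^{1 − 10} = 278256 · 1/512 = 17391/32.
Numerically: E[X] ≈ 543.469.

E[X] = C(34,5)·2^(1−C(5,2)) = 17391/32 ≈ 543.469.


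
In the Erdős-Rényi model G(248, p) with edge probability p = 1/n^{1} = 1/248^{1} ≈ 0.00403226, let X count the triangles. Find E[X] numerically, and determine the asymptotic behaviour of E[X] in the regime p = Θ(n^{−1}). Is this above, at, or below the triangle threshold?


Number of potential triangles: C(248, 3) = 2511496.
Each occurs with probability p³ ≈ (0.00403226)³ ≈ 6.55609077e-08.
By linearity: E[X] = C(248, 3)·p³ ≈ 2511496 · 6.55609077e-08 ≈ 0.164656.
Here α = 1, so p = 1/n is exactly at the triangle threshold p ~ 1/n. Asymptotically E[X] → c³/6 = 1³/6 = 1/6 ≈ 0.166667, a bounded constant. In this regime the triangle count is asymptotically Poisson(c³/6).

E[X] ≈ 0.164656; in regime p = Θ(1/n^{1}) E[X] stays bounded (at the triangle threshold p ~ 1/n).


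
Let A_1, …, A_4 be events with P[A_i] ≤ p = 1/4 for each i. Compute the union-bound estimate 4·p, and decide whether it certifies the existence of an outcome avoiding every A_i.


Union bound: P[∪_{i=1}^{4} A_i] ≤ Σ_i P[A_i] ≤ 4·p = 4·(1/4) = 1.
Numerically: 1 ≈ 1.00000.
Is 1 < 1? NO.
Since the bound 1 is ≥ 1, the union bound is uninformative here; it does NOT by itself certify existence.

4·p = 1 ≈ 1.00000; existence NOT certified by the union bound.


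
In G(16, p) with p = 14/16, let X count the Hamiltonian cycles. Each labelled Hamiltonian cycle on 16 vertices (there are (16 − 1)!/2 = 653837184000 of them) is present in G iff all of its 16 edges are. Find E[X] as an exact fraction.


K_16 has (16 − 1)!/2 = 653837184000 labelled Hamiltonian cycles.
For each such Hamiltonian cycle H, let X_H = 1 if all 16 edges of H are present in G. Then P[X_H = 1] = p^{16} = (7/8)^{16} = 33232930569601/281474976710656.
By linearity: E[X] = Σ_H E[X_H] = 653837184000 · p^{16} = 653837184000 · 33232930569601/281474976710656 = 21219654042671322112875/274877906944.
Numerically: E[X] ≈ 7.72e+10.

E[X] = 653837184000 · (7/8)^{16} = 21219654042671322112875/274877906944 ≈ 7.72e+10.


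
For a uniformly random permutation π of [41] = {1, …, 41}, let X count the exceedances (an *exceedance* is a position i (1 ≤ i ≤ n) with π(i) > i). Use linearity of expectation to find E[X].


Write X = Σ_{i=1}^{41} X_i, where X_i = 1_{π(i) > i}.
For each fixed i, π(i) is uniform over {1, …, 41} (marginal of a uniform permutation), so P[π(i) > i] = (n − i)/n. Summing: Σ_{i=1}^{41} (n − i)/n = (0 + 1 + … + 40)/41 = 41(41 − 1)/(2·41) = (41 − 1)/2.
Hence E[X] = Σ_{i=1}^{41} (41 − i)/41 = 20 ≈ 20.0000.

E[X] = 20 = 20.0000.


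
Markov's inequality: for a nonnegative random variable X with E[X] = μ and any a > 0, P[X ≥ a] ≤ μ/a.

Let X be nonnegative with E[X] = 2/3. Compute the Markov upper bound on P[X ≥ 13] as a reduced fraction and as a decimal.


μ = E[X] = 2/3, a = 13.
Markov: P[X ≥ 13] ≤ μ/a = (2/3)/13 = 2/39.
Numerically: ≈ 0.0513.
(Since a = 13 > μ = 0.6667, the bound 2/39 is < 1 and informative.)

P[X ≥ 13] ≤ 2/39 ≈ 0.0513.


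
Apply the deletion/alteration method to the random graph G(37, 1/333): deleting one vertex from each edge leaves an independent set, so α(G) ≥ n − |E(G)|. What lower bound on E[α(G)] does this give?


E[|E(G)|] = C(37, 2)·p = 666 · (1/333) = 2.
E[α(G)] ≥ n − E[|E(G)|] = 37 − 2 = 35.
Numerically: ≈ 35.00000.
(This is only a lower bound; the true E[α(G)] may be larger.)

E[α(G)] ≥ 35 ≈ 35.00000.


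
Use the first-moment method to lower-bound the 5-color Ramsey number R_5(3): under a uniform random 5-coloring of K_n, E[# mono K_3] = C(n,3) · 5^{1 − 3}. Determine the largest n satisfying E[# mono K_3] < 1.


We need C(n, 3) · 5^{1 − 3} < 1, i.e. C(n, 3) < 5^{3 − 1} = 25.
Check values of n near the boundary:
  n = 4: C(4, 3) = 4; 4 < 25? YES
  n = 5: C(5, 3) = 10; 10 < 25? YES
  n = 6: C(6, 3) = 20; 20 < 25? YES
  n = 7: C(7, 3) = 35; 35 < 25? NO
The largest n with C(n, 3) < 25 is n = 6 (where E[X] = 4/5 ≈ 0.8000). Hence R_5(3) > 6, i.e. R_5(3) ≥ 7.

Largest n = 6; hence R_5(3) > 6.


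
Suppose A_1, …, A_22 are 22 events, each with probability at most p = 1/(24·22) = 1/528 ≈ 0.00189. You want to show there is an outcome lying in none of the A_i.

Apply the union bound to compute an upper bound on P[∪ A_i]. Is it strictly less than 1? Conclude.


Union bound: P[∪_{i=1}^{22} A_i] ≤ Σ_i P[A_i] ≤ 22·p = 22·(1/528) = 1/24.
Numerically: 1/24 ≈ 0.04167.
Is 1/24 < 1? YES.
Since P[∪ A_i] ≤ 1/24 < 1, the complement has P[∩ A_i^c] ≥ 1 − 1/24 = 23/24 > 0, so some outcome avoids every A_i.

22·p = 1/24 ≈ 0.04167; existence CERTIFIED by the union bound.


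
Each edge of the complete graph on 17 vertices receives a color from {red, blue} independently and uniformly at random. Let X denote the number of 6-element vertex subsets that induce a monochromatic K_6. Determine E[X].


Let X = Σ_S X_S over the C(17, 6) = 12376 subsets S of size 6, where X_S = 1 if the K_6 on S is monochromatic.
For a fixed S, the K_6 on S has C(6, 2) = 15 edges. P[all 15 edges red] = (1/2)^15, and likewise for blue, so P[monochromatic] = 2·(1/2)^15 = 2^{1 − 15} = 1/16384.
Summing: E[X] = C(17, 6) · 2^{1 − 15} = 12376 · 1/16384 = 1547/2048.
Numerically: E[X] ≈ 0.755.

E[X] = C(17,6)·2^(1−C(6,2)) = 1547/2048 ≈ 0.755.


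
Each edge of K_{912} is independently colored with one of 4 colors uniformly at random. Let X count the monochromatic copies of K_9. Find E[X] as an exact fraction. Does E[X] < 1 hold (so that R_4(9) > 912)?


E[X] = C(912, 9) · 4^{1 − 36} = 1156095740032081475120 · 4^{−35} = 1156095740032081475120/1180591620717411303424.
As a reduced fraction: E[X] = 72255983752005092195/73786976294838206464 ≈ 0.9793.
Is E[X] < 1? YES.
Since E[X] < 1, there exists a 4-coloring of K_{912} with no monochromatic K_9; hence R_4(9) > 912.

E[X] = 72255983752005092195/73786976294838206464 ≈ 0.9793; E[X] < 1, so R_4(9) > 912.


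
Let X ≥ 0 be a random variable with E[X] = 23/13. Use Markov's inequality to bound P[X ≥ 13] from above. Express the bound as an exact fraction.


μ = E[X] = 23/13, a = 13.
Markov: P[X ≥ 13] ≤ μ/a = (23/13)/13 = 23/169.
Numerically: ≈ 0.13609.
(Since a = 13 > μ = 1.76923, the bound 23/169 is < 1 and informative.)

P[X ≥ 13] ≤ 23/169 ≈ 0.13609.


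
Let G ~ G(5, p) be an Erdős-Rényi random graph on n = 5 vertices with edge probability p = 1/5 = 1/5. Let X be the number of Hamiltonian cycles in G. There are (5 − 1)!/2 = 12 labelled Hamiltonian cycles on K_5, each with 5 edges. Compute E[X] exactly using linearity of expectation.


K_5 has (5 − 1)!/2 = 12 labelled Hamiltonian cycles.
For each such Hamiltonian cycle H, let X_H = 1 if all 5 edges of H are present in G. Then P[X_H = 1] = p^{5} = (1/5)^{5} = 1/3125.
By linearity: E[X] = Σ_H E[X_H] = 12 · p^{5} = 12 · 1/3125 = 12/3125.
Numerically: E[X] ≈ 0.00384.

E[X] = 12 · (1/5)^{5} = 12/3125 ≈ 0.00384.


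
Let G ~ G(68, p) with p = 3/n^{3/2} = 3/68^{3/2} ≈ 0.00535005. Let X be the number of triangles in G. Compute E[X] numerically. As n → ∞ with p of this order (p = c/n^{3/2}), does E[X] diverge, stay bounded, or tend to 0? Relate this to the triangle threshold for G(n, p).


Number of potential triangles: C(68, 3) = 50116.
Each occurs with probability p³ ≈ (0.00535005)³ ≈ 1.53134716e-07.
By linearity: E[X] = C(68, 3)·p³ ≈ 50116 · 1.53134716e-07 ≈ 0.007674.
Since α = 3/2 > 1, p = c/n^{3/2} = o(1/n) is below the triangle threshold p ~ 1/n. Asymptotically E[X] ~ (c³/6)·n^{3(1−α)} = (3³/6)·n^{-1.5} → 0, so by Markov's inequality G has no triangles w.h.p.

E[X] ≈ 0.007674; in regime p = Θ(1/n^{3/2}) E[X] tends to 0 (below the triangle threshold p ~ 1/n).


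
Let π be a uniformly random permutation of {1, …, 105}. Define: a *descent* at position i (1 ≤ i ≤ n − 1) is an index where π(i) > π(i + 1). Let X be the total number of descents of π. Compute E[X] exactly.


Write X = Σ X_I over i = 1, …, 104, with X_I the indicator of one descent.
There are 104 indicators.
For each fixed i, the pair (π(i), π(i+1)) is a uniformly random ordered pair of distinct values from {1, …, 105}; by symmetry P[π(i) > π(i+1)] = 1/2.
By linearity: E[X] = 104 · (1/2) = (105 − 1) · (1/2) = 52 ≈ 52.00000.

E[X] = 52 = 52.00000.


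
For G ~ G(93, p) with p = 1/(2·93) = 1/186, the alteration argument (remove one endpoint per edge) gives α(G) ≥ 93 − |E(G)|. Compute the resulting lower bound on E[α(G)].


E[|E(G)|] = C(93, 2)·p = 4278 · (1/186) = 23.
E[α(G)] ≥ n − E[|E(G)|] = 93 − 23 = 70.
Numerically: ≈ 70.000.
(This is only a lower bound; the true E[α(G)] may be larger.)

E[α(G)] ≥ 70 ≈ 70.000.


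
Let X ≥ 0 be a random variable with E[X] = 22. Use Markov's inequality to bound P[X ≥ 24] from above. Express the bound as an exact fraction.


μ = E[X] = 22, a = 24.
Markov: P[X ≥ 24] ≤ μ/a = (22)/24 = 11/12.
Numerically: ≈ 0.9167.
(Since a = 24 > μ = 22.0000, the bound 11/12 is < 1 and informative.)

P[X ≥ 24] ≤ 11/12 ≈ 0.9167.


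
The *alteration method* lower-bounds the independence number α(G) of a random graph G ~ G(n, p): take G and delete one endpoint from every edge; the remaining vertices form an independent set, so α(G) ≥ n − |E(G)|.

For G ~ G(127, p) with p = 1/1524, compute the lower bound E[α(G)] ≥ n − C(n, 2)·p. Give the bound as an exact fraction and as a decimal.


E[|E(G)|] = C(127, 2)·p = 8001 · (1/1524) = 21/4.
E[α(G)] ≥ n − E[|E(G)|] = 127 − 21/4 = 487/4.
Numerically: ≈ 121.750.
(This is only a lower bound; the true E[α(G)] may be larger.)

E[α(G)] ≥ 487/4 ≈ 121.750.


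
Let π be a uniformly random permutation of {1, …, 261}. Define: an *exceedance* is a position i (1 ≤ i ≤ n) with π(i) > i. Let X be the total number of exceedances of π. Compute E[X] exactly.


Write X = Σ_{i=1}^{261} X_i, where X_i = 1_{π(i) > i}.
For each fixed i, π(i) is uniform over {1, …, 261} (marginal of a uniform permutation), so P[π(i) > i] = (n − i)/n. Summing: Σ_{i=1}^{261} (n − i)/n = (0 + 1 + … + 260)/261 = 261(261 − 1)/(2·261) = (261 − 1)/2.
Hence E[X] = Σ_{i=1}^{261} (261 − i)/261 = 130 ≈ 130.0000.

E[X] = 130 = 130.0000.


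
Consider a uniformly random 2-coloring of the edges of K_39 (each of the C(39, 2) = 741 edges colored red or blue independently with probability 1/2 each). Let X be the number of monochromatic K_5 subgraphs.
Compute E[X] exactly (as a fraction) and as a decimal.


Let X = Σ_S X_S over the C(39, 5) = 575757 subsets S of size 5, where X_S = 1 if the K_5 on S is monochromatic.
For a fixed S, the K_5 on S has C(5, 2) = 10 edges. P[all 10 edges red] = (1/2)^10, and likewise for blue, so P[monochromatic] = 2·(1/2)^10 = 2^{1 − 10} = 1/512.
By linearity: E[X] = C(39, 5) · 2^{1 − 10} = 575757 · 1/512 = 575757/512.
Numerically: E[X] ≈ 1124.525391.

E[X] = C(39,5)·2^(1−C(5,2)) = 575757/512 ≈ 1124.525391.


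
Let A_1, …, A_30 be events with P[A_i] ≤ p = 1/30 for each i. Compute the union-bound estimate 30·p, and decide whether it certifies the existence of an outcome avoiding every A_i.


Union bound: P[∪_{i=1}^{30} A_i] ≤ Σ_i P[A_i] ≤ 30·p = 30·(1/30) = 1.
Numerically: 1 ≈ 1.0000000.
Is 1 < 1? NO.
Since the bound 1 is ≥ 1, the union bound is uninformative here; it does NOT by itself certify existence.

30·p = 1 ≈ 1.0000000; existence NOT certified by the union bound.


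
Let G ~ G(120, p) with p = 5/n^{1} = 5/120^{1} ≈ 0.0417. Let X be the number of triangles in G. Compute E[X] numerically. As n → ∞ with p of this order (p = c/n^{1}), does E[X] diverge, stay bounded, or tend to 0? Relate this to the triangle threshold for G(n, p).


Number of potential triangles: C(120, 3) = 280840.
Each occurs with probability p³ ≈ (0.0417)³ ≈ 7.23380e-05.
By linearity: E[X] = C(120, 3)·p³ ≈ 280840 · 7.23380e-05 ≈ 20.315.
Here α = 1, so p = 5/n is exactly at the triangle threshold p ~ 1/n. Asymptotically E[X] → c³/6 = 5³/6 = 125/6 ≈ 20.833, a bounded constant. In this regime the triangle count is asymptotically Poisson(c³/6).

E[X] ≈ 20.315; in regime p = Θ(1/n^{1}) E[X] stays bounded (at the triangle threshold p ~ 1/n).


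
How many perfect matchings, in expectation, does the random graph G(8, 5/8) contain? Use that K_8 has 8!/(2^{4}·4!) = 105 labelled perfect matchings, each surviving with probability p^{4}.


K_8 has 8!/(2^{4}·4!) = 105 labelled perfect matchings.
For each such perfect matching H, let X_H = 1 if all 4 edges of H are present in G. Then P[X_H = 1] = p^{4} = (5/8)^{4} = 625/4096.
By linearity of expectation: E[X] = Σ_H E[X_H] = 105 · p^{4} = 105 · 625/4096 = 65625/4096.
Numerically: E[X] ≈ 16.022.

E[X] = 105 · (5/8)^{4} = 65625/4096 ≈ 16.022.


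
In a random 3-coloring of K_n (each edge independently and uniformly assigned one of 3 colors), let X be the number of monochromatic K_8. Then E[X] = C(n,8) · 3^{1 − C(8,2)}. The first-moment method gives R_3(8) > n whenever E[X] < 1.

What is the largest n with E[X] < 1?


We need C(n, 8) · 3^{1 − 28} < 1, i.e. C(n, 8) < 3^{28 − 1} = 7625597484987.
Check values of n near the boundary:
  n = 151: C(151, 8) = 5551321138650; 5551321138650 < 7625597484987? YES
  n = 152: C(152, 8) = 5859727868575; 5859727868575 < 7625597484987? YES
  n = 153: C(153, 8) = 6183023199255; 6183023199255 < 7625597484987? YES
  n = 154: C(154, 8) = 6521818990995; 6521818990995 < 7625597484987? YES
  n = 155: C(155, 8) = 6876747915675; 6876747915675 < 7625597484987? YES
  n = 156: C(156, 8) = 7248464019225; 7248464019225 < 7625597484987? YES
  n = 157: C(157, 8) = 7637643295425; 7637643295425 < 7625597484987? NO
  n = 158: C(158, 8) = 8044984271181; 8044984271181 < 7625597484987? NO
  n = 159: C(159, 8) = 8471208603429; 8471208603429 < 7625597484987? NO
The largest n with C(n, 8) < 7625597484987 is n = 156 (where E[X] = 805384891025/847288609443 ≈ 0.95054). Hence R_3(8) > 156, i.e. R_3(8) ≥ 157.

Largest n = 156; hence R_3(8) > 156.
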